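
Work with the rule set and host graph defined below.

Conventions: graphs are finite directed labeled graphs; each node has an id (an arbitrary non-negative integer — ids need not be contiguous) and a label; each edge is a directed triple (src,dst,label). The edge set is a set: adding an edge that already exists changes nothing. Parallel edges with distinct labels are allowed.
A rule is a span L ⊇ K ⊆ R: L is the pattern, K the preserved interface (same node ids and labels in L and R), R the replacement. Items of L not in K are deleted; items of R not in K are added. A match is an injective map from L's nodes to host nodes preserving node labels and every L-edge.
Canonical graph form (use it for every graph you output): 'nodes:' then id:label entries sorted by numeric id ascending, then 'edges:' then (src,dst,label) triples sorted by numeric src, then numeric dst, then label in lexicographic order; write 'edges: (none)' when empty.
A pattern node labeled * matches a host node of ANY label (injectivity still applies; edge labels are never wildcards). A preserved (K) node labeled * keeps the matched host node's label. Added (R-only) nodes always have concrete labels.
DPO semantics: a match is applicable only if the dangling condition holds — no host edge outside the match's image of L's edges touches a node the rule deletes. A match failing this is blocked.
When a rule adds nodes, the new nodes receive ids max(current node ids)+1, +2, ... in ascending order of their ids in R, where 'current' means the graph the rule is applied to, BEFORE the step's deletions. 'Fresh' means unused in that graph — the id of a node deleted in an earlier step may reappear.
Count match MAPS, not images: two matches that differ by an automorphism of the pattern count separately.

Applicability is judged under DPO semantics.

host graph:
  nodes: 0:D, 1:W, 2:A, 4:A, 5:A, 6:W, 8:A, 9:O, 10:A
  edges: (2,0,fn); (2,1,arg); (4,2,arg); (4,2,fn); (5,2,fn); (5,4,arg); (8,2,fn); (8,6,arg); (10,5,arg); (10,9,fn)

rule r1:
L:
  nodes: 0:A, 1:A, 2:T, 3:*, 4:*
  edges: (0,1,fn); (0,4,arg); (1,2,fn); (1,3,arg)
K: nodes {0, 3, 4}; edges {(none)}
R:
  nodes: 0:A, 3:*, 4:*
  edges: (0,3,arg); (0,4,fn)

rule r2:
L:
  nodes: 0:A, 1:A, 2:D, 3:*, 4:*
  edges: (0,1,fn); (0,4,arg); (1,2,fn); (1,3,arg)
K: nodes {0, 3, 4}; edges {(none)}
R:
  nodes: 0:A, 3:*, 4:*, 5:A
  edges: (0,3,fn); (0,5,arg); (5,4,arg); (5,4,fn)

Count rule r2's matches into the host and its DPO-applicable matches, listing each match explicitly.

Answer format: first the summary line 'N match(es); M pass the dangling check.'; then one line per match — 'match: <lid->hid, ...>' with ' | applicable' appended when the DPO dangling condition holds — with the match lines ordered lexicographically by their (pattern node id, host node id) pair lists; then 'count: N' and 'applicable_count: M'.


2 match(es); 0 pass the dangling check.
match: 0->5, 1->2, 2->0, 3->1, 4->4
match: 0->8, 1->2, 2->0, 3->1, 4->6
count: 2
applicable_count: 0


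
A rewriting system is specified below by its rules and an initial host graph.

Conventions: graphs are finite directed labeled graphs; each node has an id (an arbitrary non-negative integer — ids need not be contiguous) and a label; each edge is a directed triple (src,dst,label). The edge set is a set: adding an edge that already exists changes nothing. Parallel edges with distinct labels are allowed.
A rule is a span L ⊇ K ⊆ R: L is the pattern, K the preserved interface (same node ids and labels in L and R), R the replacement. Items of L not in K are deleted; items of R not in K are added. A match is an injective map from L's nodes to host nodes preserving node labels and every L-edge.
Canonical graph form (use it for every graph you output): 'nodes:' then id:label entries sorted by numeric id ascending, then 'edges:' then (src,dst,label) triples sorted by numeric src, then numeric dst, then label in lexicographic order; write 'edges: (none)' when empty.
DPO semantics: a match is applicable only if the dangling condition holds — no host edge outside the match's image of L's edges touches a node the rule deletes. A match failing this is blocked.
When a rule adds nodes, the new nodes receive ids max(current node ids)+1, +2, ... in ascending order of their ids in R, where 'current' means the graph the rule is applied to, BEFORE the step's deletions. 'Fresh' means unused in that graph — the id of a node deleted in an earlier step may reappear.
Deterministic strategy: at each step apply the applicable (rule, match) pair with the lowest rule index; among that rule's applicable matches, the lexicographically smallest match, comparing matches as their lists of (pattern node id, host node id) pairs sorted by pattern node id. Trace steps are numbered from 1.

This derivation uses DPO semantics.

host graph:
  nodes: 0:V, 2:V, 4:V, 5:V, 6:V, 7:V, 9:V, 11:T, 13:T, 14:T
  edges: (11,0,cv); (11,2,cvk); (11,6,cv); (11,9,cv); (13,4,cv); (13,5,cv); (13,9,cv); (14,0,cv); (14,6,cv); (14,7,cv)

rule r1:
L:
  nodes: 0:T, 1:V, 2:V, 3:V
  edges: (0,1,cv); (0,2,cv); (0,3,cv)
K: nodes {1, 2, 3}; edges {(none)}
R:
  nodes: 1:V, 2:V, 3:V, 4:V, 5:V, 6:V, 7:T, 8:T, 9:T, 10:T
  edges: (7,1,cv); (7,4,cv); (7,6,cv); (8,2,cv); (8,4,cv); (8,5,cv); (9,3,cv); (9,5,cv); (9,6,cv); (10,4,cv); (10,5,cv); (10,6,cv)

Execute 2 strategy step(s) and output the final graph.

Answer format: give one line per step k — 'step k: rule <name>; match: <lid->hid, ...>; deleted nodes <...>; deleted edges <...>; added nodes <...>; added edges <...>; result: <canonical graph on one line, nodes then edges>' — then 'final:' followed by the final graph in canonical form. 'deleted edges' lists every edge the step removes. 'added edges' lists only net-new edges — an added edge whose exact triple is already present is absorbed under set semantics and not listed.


step 1: rule r1; match: 0->13, 1->4, 2->5, 3->9; deleted nodes 13; deleted edges (13,4,cv); (13,5,cv); (13,9,cv); added nodes 15, 16, 17, 18, 19, 20, 21; added edges (18,4,cv); (18,15,cv); (18,17,cv); (19,5,cv); (19,15,cv); (19,16,cv); (20,9,cv); (20,16,cv); (20,17,cv); (21,15,cv); (21,16,cv); (21,17,cv); result: nodes: 0:V, 2:V, 4:V, 5:V, 6:V, 7:V, 9:V, 11:T, 14:T, 15:V, 16:V, 17:V, 18:T, 19:T, 20:T, 21:T edges: (11,0,cv); (11,2,cvk); (11,6,cv); (11,9,cv); (14,0,cv); (14,6,cv); (14,7,cv); (18,4,cv); (18,15,cv); (18,17,cv); (19,5,cv); (19,15,cv); (19,16,cv); (20,9,cv); (20,16,cv); (20,17,cv); (21,15,cv); (21,16,cv); (21,17,cv)
step 2: rule r1; match: 0->14, 1->0, 2->6, 3->7; deleted nodes 14; deleted edges (14,0,cv); (14,6,cv); (14,7,cv); added nodes 22, 23, 24, 25, 26, 27, 28; added edges (25,0,cv); (25,22,cv); (25,24,cv); (26,6,cv); (26,22,cv); (26,23,cv); (27,7,cv); (27,23,cv); (27,24,cv); (28,22,cv); (28,23,cv); (28,24,cv); result: nodes: 0:V, 2:V, 4:V, 5:V, 6:V, 7:V, 9:V, 11:T, 15:V, 16:V, 17:V, 18:T, 19:T, 20:T, 21:T, 22:V, 23:V, 24:V, 25:T, 26:T, 27:T, 28:T edges: (11,0,cv); (11,2,cvk); (11,6,cv); (11,9,cv); (18,4,cv); (18,15,cv); (18,17,cv); (19,5,cv); (19,15,cv); (19,16,cv); (20,9,cv); (20,16,cv); (20,17,cv); (21,15,cv); (21,16,cv); (21,17,cv); (25,0,cv); (25,22,cv); (25,24,cv); (26,6,cv); (26,22,cv); (26,23,cv); (27,7,cv); (27,23,cv); (27,24,cv); (28,22,cv); (28,23,cv); (28,24,cv)
final:
nodes: 0:V, 2:V, 4:V, 5:V, 6:V, 7:V, 9:V, 11:T, 15:V, 16:V, 17:V, 18:T, 19:T, 20:T, 21:T, 22:V, 23:V, 24:V, 25:T, 26:T, 27:T, 28:T
edges: (11,0,cv); (11,2,cvk); (11,6,cv); (11,9,cv); (18,4,cv); (18,15,cv); (18,17,cv); (19,5,cv); (19,15,cv); (19,16,cv); (20,9,cv); (20,16,cv); (20,17,cv); (21,15,cv); (21,16,cv); (21,17,cv); (25,0,cv); (25,22,cv); (25,24,cv); (26,6,cv); (26,22,cv); (26,23,cv); (27,7,cv); (27,23,cv); (27,24,cv); (28,22,cv); (28,23,cv); (28,24,cv)


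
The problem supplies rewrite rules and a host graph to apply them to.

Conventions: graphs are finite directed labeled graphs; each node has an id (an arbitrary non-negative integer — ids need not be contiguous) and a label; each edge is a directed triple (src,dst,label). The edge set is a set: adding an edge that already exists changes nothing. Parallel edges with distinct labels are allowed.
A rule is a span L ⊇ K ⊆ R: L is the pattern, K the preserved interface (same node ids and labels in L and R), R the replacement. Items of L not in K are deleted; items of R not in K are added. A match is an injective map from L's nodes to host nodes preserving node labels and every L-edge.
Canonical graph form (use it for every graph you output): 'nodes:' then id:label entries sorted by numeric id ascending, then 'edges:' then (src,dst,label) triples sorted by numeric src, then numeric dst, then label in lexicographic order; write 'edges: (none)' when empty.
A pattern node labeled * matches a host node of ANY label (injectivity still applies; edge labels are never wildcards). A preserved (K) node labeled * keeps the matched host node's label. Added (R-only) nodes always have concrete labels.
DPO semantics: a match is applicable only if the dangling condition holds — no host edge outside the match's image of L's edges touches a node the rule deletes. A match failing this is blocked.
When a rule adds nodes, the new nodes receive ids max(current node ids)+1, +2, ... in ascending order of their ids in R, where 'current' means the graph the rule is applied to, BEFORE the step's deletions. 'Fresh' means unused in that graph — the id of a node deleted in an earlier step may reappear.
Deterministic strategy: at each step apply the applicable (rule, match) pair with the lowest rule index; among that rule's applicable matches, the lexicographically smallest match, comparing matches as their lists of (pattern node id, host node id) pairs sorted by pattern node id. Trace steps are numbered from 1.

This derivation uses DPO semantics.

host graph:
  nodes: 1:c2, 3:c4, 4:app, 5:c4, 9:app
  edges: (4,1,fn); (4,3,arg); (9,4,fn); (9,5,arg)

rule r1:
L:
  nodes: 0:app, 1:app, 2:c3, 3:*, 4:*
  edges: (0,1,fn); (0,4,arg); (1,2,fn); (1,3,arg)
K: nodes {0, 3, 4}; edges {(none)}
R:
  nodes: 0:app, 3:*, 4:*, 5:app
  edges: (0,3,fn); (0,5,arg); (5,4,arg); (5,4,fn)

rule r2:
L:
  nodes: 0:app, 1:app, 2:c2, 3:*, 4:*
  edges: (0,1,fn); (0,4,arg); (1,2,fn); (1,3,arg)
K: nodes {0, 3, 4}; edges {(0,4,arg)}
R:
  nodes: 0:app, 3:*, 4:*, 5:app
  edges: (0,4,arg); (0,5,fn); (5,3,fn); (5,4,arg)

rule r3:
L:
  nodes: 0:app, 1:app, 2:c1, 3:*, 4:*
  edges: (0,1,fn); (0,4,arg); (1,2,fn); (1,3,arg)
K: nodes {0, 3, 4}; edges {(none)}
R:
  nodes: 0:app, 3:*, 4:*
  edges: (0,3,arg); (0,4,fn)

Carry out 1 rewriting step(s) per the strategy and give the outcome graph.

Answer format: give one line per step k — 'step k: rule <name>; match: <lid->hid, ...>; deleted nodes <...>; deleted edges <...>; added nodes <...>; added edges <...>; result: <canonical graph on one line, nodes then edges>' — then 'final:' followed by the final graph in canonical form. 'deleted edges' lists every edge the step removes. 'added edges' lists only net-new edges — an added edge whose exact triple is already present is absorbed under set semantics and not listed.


step 1: rule r2; match: 0->9, 1->4, 2->1, 3->3, 4->5; deleted nodes 1, 4; deleted edges (4,1,fn); (4,3,arg); (9,4,fn); added nodes 10; added edges (9,10,fn); (10,3,fn); (10,5,arg); result: nodes: 3:c4, 5:c4, 9:app, 10:app edges: (9,5,arg); (9,10,fn); (10,3,fn); (10,5,arg)
final:
nodes: 3:c4, 5:c4, 9:app, 10:app
edges: (9,5,arg); (9,10,fn); (10,3,fn); (10,5,arg)


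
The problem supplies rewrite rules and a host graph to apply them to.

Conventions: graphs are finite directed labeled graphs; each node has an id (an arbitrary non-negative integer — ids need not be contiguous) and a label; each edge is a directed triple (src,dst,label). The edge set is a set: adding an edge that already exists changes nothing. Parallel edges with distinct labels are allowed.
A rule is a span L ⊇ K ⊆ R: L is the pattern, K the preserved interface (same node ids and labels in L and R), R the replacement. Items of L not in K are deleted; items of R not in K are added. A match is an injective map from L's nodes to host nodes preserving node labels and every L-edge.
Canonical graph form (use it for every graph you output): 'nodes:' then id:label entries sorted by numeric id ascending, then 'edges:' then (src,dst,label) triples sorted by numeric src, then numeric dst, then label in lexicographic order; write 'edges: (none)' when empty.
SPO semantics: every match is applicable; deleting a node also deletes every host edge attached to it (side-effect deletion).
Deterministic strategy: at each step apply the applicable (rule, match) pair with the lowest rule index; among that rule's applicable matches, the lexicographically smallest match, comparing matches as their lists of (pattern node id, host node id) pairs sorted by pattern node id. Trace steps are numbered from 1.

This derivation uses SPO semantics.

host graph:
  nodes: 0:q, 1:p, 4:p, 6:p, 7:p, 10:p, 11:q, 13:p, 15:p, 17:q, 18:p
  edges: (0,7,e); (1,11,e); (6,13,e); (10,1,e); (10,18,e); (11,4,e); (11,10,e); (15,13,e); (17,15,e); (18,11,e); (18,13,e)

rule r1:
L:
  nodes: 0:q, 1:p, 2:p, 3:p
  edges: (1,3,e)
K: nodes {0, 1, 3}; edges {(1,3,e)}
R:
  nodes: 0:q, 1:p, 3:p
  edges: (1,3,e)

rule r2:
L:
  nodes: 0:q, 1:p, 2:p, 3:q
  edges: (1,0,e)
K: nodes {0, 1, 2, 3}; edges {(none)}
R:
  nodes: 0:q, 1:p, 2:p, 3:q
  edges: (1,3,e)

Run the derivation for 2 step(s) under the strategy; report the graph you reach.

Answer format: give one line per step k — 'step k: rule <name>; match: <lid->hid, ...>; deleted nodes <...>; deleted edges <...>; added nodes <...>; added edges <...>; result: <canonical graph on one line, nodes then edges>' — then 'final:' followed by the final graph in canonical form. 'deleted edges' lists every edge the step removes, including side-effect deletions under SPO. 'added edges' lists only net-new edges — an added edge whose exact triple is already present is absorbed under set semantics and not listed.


step 1: rule r1; match: 0->0, 1->6, 2->1, 3->13; deleted nodes 1; deleted edges (1,11,e); (10,1,e); added nodes (none); added edges (none); result: nodes: 0:q, 4:p, 6:p, 7:p, 10:p, 11:q, 13:p, 15:p, 17:q, 18:p edges: (0,7,e); (6,13,e); (10,18,e); (11,4,e); (11,10,e); (15,13,e); (17,15,e); (18,11,e); (18,13,e)
step 2: rule r1; match: 0->0, 1->6, 2->4, 3->13; deleted nodes 4; deleted edges (11,4,e); added nodes (none); added edges (none); result: nodes: 0:q, 6:p, 7:p, 10:p, 11:q, 13:p, 15:p, 17:q, 18:p edges: (0,7,e); (6,13,e); (10,18,e); (11,10,e); (15,13,e); (17,15,e); (18,11,e); (18,13,e)
final:
nodes: 0:q, 6:p, 7:p, 10:p, 11:q, 13:p, 15:p, 17:q, 18:p
edges: (0,7,e); (6,13,e); (10,18,e); (11,10,e); (15,13,e); (17,15,e); (18,11,e); (18,13,e)


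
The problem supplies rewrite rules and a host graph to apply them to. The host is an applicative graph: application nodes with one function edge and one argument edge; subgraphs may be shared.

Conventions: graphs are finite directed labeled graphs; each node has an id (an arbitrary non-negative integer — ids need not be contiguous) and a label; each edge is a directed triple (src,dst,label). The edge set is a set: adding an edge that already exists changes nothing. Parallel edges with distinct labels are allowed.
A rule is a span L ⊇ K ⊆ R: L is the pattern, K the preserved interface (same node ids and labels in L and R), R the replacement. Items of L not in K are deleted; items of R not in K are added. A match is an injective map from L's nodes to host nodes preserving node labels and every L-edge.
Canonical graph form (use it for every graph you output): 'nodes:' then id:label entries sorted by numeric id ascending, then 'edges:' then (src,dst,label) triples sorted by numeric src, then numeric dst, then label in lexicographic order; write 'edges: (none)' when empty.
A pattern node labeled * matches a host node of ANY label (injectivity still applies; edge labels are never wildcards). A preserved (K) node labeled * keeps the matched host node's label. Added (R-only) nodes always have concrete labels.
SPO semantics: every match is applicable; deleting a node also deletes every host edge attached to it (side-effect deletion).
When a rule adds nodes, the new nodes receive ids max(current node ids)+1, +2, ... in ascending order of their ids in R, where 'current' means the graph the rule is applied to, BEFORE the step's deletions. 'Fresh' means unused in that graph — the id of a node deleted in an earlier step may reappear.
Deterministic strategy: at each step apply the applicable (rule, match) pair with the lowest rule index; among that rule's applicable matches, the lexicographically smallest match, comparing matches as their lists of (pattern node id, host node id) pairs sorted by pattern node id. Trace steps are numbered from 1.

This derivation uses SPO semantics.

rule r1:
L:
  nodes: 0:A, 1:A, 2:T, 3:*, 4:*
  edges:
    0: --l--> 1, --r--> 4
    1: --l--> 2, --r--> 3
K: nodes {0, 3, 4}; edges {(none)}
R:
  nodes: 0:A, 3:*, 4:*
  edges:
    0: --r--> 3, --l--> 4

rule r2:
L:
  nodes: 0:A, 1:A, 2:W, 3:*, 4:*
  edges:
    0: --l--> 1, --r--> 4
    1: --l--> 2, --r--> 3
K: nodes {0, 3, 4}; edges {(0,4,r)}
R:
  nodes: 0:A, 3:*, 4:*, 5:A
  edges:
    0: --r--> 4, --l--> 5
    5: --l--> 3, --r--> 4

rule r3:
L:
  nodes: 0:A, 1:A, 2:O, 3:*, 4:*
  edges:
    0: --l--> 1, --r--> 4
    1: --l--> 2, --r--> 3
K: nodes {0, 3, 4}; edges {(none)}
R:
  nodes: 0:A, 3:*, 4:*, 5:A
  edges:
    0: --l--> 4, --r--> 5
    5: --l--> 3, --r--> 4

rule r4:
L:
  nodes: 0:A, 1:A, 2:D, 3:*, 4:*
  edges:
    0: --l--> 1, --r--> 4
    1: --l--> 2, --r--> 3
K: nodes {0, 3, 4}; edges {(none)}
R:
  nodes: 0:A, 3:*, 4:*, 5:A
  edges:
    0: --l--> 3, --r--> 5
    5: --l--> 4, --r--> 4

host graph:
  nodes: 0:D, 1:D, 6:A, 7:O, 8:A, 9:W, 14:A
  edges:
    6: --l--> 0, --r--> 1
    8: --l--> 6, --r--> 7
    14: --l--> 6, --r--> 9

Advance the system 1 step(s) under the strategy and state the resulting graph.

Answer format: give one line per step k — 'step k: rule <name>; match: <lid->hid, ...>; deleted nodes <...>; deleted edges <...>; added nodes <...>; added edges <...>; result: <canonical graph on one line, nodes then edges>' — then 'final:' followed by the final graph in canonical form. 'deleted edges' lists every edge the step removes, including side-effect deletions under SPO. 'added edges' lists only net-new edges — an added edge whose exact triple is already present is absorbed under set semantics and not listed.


step 1: rule r4; match: 0->8, 1->6, 2->0, 3->1, 4->7; deleted nodes 0, 6; deleted edges (6,0,l); (6,1,r); (8,6,l); (8,7,r); (14,6,l); added nodes 15; added edges (8,1,l); (8,15,r); (15,7,l); (15,7,r); result: nodes: 1:D, 7:O, 8:A, 9:W, 14:A, 15:A edges: (8,1,l); (8,15,r); (14,9,r); (15,7,l); (15,7,r)
final:
nodes: 1:D, 7:O, 8:A, 9:W, 14:A, 15:A
edges: (8,1,l); (8,15,r); (14,9,r); (15,7,l); (15,7,r)


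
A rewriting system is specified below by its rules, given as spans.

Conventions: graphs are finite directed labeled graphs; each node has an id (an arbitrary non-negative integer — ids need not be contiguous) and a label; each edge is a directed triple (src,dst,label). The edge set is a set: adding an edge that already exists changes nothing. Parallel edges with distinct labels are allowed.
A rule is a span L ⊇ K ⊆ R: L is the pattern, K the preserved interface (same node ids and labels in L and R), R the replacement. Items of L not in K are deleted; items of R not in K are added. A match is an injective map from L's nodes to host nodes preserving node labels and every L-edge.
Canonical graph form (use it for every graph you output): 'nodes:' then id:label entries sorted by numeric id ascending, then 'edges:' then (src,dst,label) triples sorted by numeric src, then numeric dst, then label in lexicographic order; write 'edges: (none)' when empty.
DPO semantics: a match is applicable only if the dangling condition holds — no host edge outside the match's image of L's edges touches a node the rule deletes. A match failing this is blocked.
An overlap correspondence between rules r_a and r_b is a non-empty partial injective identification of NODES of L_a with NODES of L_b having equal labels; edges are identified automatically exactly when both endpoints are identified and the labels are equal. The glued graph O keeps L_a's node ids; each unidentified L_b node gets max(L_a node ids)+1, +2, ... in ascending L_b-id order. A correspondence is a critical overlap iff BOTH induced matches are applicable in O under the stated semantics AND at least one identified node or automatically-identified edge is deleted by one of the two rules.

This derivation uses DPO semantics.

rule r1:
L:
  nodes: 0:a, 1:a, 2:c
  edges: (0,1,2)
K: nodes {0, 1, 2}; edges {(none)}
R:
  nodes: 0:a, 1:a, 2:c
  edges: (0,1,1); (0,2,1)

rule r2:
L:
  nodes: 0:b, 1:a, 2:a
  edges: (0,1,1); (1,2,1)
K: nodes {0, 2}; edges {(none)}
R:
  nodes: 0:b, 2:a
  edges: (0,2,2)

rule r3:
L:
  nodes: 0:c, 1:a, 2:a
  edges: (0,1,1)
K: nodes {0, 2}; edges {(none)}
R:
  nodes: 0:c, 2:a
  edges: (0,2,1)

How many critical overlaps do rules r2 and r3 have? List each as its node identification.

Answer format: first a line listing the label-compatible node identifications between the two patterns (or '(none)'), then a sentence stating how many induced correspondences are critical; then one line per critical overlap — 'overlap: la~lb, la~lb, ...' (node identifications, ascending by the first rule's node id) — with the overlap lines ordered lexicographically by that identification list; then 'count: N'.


label-compatible node identifications between L(r2) and L(r3): 1~1, 1~2, 2~1, 2~2
1 of the induced correspondences is a critical overlap of r2 and r3.
overlap: 1~2
count: 1


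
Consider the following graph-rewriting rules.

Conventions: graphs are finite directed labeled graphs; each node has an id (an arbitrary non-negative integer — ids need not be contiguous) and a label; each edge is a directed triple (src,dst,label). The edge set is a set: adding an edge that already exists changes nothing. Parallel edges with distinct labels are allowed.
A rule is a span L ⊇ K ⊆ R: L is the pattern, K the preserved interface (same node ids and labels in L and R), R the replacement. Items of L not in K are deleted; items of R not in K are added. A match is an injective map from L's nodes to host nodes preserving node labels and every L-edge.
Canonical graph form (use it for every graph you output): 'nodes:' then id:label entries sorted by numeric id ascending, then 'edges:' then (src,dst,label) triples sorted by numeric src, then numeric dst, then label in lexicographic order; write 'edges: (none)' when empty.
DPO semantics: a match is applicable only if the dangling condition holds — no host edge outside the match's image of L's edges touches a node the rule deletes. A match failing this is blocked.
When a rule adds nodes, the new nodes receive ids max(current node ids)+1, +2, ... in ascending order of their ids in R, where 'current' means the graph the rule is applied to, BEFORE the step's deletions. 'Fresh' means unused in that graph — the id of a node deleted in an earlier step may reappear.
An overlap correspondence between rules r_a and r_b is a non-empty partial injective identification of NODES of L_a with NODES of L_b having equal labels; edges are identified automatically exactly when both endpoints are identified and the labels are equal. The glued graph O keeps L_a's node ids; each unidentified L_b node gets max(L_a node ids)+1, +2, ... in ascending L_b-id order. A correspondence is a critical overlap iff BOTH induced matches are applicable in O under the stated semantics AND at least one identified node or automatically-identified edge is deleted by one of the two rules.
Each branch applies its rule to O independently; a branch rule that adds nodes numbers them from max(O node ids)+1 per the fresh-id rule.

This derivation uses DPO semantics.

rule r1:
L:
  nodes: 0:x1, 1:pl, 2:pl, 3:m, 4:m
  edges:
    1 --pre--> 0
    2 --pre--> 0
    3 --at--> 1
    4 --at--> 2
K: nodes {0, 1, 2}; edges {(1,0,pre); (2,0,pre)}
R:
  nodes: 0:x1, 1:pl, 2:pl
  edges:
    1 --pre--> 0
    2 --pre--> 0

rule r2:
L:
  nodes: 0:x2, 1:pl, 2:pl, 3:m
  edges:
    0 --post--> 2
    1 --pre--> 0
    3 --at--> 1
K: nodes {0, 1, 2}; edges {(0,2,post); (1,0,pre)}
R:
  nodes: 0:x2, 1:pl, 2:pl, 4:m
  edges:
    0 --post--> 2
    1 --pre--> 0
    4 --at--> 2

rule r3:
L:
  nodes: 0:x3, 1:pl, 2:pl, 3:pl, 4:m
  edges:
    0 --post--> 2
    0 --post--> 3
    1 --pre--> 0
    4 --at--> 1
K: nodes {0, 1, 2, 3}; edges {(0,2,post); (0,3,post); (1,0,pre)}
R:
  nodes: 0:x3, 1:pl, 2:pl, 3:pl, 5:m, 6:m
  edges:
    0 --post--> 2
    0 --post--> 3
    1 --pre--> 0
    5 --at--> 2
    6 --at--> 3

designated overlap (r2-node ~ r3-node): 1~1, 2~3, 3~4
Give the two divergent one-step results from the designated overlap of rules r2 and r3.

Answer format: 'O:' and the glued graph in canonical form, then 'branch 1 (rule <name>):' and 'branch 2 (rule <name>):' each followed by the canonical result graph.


O:
nodes: 0:x2, 1:pl, 2:pl, 3:m, 4:x3, 5:pl
edges: (0,2,post); (1,0,pre); (1,4,pre); (3,1,at); (4,2,post); (4,5,post)
branch 1 (rule r2):
nodes: 0:x2, 1:pl, 2:pl, 4:x3, 5:pl, 6:m
edges: (0,2,post); (1,0,pre); (1,4,pre); (4,2,post); (4,5,post); (6,2,at)
branch 2 (rule r3):
nodes: 0:x2, 1:pl, 2:pl, 4:x3, 5:pl, 6:m, 7:m
edges: (0,2,post); (1,0,pre); (1,4,pre); (4,2,post); (4,5,post); (6,5,at); (7,2,at)


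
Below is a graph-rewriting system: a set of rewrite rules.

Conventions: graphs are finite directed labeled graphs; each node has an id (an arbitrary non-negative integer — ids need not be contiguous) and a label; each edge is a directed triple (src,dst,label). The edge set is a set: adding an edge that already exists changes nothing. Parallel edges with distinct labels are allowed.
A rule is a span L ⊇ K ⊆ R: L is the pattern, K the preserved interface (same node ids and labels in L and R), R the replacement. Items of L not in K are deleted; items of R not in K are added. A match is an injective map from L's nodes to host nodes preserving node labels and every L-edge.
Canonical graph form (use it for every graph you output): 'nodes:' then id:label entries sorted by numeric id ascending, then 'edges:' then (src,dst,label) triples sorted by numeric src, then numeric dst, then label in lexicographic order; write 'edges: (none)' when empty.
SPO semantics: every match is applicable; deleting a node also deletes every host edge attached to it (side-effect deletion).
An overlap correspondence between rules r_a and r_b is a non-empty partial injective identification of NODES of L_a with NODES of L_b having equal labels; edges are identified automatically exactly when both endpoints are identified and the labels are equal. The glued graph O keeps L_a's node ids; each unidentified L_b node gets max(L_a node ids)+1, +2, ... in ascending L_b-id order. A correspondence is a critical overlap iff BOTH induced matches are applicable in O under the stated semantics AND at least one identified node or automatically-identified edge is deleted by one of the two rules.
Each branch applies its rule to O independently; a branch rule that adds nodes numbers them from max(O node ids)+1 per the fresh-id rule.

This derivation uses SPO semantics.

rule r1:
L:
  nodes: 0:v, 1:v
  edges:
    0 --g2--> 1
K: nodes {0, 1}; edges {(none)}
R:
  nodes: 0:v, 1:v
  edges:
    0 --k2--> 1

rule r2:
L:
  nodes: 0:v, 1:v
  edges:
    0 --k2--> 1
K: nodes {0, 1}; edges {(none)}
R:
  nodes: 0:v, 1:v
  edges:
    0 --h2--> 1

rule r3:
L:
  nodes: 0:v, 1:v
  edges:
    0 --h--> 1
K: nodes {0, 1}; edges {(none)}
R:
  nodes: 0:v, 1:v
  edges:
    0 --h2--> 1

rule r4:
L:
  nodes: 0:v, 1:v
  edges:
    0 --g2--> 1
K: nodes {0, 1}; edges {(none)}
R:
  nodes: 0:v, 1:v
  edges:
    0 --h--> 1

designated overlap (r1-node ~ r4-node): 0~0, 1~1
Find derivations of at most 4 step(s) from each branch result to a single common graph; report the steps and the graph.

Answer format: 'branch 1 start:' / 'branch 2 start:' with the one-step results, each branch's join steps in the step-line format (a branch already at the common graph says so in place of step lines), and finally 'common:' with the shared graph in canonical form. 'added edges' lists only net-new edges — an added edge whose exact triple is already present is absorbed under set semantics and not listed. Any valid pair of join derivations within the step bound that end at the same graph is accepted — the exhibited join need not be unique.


branch 1 start:
nodes: 0:v, 1:v
edges: (0,1,k2)
branch 2 start:
nodes: 0:v, 1:v
edges: (0,1,h)
branch 1 step 1: rule r2; match: 0->0, 1->1; deleted nodes (none); deleted edges (0,1,k2); added nodes (none); added edges (0,1,h2); result: nodes: 0:v, 1:v edges: (0,1,h2)
branch 2 step 1: rule r3; match: 0->0, 1->1; deleted nodes (none); deleted edges (0,1,h); added nodes (none); added edges (0,1,h2); result: nodes: 0:v, 1:v edges: (0,1,h2)
common:
nodes: 0:v, 1:v
edges: (0,1,h2)


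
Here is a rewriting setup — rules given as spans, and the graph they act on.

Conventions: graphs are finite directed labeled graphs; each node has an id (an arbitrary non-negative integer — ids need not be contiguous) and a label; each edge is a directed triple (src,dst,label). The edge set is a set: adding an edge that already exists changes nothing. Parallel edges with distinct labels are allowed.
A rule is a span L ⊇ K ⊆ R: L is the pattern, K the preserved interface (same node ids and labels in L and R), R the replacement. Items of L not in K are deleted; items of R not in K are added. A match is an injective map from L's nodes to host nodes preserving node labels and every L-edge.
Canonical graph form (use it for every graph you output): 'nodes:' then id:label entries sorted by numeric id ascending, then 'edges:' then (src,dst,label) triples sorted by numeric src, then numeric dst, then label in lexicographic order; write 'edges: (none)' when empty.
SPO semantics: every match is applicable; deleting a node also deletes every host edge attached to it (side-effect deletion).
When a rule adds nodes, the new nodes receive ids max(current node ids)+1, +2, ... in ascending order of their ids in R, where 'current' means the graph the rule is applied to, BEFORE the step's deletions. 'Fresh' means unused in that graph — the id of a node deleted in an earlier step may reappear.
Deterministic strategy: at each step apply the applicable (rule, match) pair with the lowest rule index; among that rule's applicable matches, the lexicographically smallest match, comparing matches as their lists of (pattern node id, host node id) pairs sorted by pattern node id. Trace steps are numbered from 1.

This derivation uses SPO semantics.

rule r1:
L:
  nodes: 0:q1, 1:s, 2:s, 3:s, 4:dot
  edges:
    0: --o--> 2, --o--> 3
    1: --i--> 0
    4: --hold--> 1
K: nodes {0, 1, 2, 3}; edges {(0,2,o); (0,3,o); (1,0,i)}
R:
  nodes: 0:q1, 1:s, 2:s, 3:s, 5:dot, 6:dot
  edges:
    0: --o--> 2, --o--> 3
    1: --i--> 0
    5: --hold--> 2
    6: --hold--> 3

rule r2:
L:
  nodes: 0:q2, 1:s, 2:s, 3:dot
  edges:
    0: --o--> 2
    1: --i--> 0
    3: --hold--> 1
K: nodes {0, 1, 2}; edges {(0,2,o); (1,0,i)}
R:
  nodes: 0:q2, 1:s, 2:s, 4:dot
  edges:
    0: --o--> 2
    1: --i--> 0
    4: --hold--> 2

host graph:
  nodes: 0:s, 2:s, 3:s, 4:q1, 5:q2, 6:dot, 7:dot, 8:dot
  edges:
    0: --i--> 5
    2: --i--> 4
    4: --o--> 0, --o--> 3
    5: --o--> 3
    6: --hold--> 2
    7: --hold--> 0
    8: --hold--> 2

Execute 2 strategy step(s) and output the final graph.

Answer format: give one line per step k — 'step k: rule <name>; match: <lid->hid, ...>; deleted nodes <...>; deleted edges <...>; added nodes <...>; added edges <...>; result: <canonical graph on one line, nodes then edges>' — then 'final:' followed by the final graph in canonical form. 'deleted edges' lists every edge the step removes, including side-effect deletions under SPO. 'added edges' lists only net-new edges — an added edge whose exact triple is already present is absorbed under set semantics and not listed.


step 1: rule r1; match: 0->4, 1->2, 2->0, 3->3, 4->6; deleted nodes 6; deleted edges (6,2,hold); added nodes 9, 10; added edges (9,0,hold); (10,3,hold); result: nodes: 0:s, 2:s, 3:s, 4:q1, 5:q2, 7:dot, 8:dot, 9:dot, 10:dot edges: (0,5,i); (2,4,i); (4,0,o); (4,3,o); (5,3,o); (7,0,hold); (8,2,hold); (9,0,hold); (10,3,hold)
step 2: rule r1; match: 0->4, 1->2, 2->0, 3->3, 4->8; deleted nodes 8; deleted edges (8,2,hold); added nodes 11, 12; added edges (11,0,hold); (12,3,hold); result: nodes: 0:s, 2:s, 3:s, 4:q1, 5:q2, 7:dot, 9:dot, 10:dot, 11:dot, 12:dot edges: (0,5,i); (2,4,i); (4,0,o); (4,3,o); (5,3,o); (7,0,hold); (9,0,hold); (10,3,hold); (11,0,hold); (12,3,hold)
final:
nodes: 0:s, 2:s, 3:s, 4:q1, 5:q2, 7:dot, 9:dot, 10:dot, 11:dot, 12:dot
edges: (0,5,i); (2,4,i); (4,0,o); (4,3,o); (5,3,o); (7,0,hold); (9,0,hold); (10,3,hold); (11,0,hold); (12,3,hold)


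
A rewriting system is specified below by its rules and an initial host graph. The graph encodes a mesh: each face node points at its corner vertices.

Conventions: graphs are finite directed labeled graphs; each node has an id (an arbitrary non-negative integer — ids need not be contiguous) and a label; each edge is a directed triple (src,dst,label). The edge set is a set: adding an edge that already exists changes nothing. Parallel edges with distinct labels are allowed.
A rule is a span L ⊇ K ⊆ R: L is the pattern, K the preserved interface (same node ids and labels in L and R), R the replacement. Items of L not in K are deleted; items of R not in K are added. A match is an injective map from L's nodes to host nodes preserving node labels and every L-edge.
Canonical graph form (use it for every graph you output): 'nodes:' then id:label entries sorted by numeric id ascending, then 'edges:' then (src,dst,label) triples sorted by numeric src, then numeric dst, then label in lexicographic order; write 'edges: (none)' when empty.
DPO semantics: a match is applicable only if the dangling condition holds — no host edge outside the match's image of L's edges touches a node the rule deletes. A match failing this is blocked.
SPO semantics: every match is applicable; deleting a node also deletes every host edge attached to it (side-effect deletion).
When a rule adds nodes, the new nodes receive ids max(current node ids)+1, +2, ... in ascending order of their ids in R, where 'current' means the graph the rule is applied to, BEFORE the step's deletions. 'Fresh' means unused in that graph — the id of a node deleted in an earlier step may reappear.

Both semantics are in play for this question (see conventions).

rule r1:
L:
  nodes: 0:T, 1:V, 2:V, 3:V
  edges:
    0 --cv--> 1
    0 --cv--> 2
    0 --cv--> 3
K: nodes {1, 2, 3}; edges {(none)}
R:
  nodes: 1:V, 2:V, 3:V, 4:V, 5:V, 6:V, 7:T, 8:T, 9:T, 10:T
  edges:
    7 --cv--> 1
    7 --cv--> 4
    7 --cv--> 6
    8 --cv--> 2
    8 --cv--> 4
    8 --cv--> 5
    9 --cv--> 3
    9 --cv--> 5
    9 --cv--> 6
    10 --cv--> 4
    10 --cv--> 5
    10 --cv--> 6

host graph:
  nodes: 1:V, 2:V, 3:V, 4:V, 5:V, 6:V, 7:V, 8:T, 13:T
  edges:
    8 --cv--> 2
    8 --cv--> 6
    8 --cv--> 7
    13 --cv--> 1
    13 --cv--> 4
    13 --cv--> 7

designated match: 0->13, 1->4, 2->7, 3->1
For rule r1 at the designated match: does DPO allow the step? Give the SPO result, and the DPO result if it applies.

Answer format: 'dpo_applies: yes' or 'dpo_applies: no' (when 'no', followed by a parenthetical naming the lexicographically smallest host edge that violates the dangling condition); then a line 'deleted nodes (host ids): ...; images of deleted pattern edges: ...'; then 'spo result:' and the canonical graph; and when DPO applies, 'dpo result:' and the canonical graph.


dpo_applies: yes
deleted nodes (host ids): 13; images of deleted pattern edges: (13,1,cv); (13,4,cv); (13,7,cv)
spo result:
nodes: 1:V, 2:V, 3:V, 4:V, 5:V, 6:V, 7:V, 8:T, 14:V, 15:V, 16:V, 17:T, 18:T, 19:T, 20:T
edges: (8,2,cv); (8,6,cv); (8,7,cv); (17,4,cv); (17,14,cv); (17,16,cv); (18,7,cv); (18,14,cv); (18,15,cv); (19,1,cv); (19,15,cv); (19,16,cv); (20,14,cv); (20,15,cv); (20,16,cv)
dpo result:
nodes: 1:V, 2:V, 3:V, 4:V, 5:V, 6:V, 7:V, 8:T, 14:V, 15:V, 16:V, 17:T, 18:T, 19:T, 20:T
edges: (8,2,cv); (8,6,cv); (8,7,cv); (17,4,cv); (17,14,cv); (17,16,cv); (18,7,cv); (18,14,cv); (18,15,cv); (19,1,cv); (19,15,cv); (19,16,cv); (20,14,cv); (20,15,cv); (20,16,cv)


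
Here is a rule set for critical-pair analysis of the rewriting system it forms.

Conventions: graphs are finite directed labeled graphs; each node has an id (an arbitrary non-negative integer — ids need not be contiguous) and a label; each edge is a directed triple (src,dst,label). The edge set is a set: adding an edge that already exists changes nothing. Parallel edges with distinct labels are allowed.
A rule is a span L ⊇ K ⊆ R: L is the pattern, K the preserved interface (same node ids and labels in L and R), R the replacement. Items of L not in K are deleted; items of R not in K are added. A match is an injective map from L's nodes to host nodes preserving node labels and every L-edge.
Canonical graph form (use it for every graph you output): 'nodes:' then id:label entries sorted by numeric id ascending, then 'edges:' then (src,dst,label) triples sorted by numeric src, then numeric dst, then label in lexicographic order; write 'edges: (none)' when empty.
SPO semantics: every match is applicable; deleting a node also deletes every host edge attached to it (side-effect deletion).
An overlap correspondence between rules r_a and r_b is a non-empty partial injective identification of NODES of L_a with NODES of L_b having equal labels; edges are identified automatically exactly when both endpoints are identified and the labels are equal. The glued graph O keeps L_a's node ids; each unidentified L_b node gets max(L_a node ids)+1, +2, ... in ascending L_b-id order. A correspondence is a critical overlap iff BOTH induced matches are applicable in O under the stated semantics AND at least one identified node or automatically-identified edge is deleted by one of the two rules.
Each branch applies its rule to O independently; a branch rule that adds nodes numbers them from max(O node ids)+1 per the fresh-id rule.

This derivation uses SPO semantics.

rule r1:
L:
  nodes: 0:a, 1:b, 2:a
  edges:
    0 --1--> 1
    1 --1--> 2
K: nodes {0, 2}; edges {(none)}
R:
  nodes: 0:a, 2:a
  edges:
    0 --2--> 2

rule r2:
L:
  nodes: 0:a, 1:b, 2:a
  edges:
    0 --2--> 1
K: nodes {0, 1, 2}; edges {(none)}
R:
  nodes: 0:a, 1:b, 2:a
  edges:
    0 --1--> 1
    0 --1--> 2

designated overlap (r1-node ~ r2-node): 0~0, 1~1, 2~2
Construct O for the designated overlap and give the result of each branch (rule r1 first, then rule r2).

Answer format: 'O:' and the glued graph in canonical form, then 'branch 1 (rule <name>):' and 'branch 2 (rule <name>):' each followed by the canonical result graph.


O:
nodes: 0:a, 1:b, 2:a
edges: (0,1,1); (0,1,2); (1,2,1)
branch 1 (rule r1):
nodes: 0:a, 2:a
edges: (0,2,2)
branch 2 (rule r2):
nodes: 0:a, 1:b, 2:a
edges: (0,1,1); (0,2,1); (1,2,1)


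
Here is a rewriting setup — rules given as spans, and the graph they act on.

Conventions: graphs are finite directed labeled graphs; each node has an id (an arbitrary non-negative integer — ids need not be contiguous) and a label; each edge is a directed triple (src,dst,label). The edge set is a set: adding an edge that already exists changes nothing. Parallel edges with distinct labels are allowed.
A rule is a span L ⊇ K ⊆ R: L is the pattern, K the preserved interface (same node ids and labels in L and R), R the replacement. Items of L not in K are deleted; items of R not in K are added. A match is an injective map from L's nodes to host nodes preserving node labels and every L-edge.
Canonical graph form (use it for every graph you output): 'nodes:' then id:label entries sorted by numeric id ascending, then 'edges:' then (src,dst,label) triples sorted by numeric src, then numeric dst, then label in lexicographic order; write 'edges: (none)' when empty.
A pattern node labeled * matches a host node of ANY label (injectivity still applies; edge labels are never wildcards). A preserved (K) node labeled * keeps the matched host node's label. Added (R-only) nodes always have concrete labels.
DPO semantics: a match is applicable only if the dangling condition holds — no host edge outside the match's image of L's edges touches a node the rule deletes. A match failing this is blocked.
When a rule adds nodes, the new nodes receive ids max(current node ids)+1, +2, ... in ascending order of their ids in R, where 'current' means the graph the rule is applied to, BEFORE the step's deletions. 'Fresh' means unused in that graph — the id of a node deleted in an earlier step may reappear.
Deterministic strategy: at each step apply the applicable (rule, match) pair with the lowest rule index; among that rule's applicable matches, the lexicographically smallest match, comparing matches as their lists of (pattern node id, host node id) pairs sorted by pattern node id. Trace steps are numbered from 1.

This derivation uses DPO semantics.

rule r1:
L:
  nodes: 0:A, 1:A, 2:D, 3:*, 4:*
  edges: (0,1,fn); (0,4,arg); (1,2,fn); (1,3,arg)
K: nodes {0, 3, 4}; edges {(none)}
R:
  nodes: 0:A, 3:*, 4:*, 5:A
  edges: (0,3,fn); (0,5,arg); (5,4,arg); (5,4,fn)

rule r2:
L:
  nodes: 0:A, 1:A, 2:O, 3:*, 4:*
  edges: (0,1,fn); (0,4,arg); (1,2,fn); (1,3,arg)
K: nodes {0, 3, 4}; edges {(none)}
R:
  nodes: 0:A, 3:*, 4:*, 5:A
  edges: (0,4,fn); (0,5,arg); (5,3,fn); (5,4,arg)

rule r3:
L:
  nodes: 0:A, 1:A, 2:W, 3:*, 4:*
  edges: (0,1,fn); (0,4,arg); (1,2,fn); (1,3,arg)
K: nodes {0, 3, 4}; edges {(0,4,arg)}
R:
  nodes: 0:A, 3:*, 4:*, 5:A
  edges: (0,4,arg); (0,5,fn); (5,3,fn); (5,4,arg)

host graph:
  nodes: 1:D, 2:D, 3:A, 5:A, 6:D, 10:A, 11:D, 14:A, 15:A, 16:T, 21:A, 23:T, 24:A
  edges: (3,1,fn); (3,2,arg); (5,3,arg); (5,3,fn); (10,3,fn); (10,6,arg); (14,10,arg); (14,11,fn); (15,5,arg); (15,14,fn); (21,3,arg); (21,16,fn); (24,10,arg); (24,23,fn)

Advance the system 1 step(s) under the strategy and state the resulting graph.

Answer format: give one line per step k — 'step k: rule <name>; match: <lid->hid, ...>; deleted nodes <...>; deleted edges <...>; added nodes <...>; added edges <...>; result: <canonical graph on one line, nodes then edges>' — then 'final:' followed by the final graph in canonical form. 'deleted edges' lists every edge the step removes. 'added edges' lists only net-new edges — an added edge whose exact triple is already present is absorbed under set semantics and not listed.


step 1: rule r1; match: 0->15, 1->14, 2->11, 3->10, 4->5; deleted nodes 11, 14; deleted edges (14,10,arg); (14,11,fn); (15,5,arg); (15,14,fn); added nodes 25; added edges (15,10,fn); (15,25,arg); (25,5,arg); (25,5,fn); result: nodes: 1:D, 2:D, 3:A, 5:A, 6:D, 10:A, 15:A, 16:T, 21:A, 23:T, 24:A, 25:A edges: (3,1,fn); (3,2,arg); (5,3,arg); (5,3,fn); (10,3,fn); (10,6,arg); (15,10,fn); (15,25,arg); (21,3,arg); (21,16,fn); (24,10,arg); (24,23,fn); (25,5,arg); (25,5,fn)
final:
nodes: 1:D, 2:D, 3:A, 5:A, 6:D, 10:A, 15:A, 16:T, 21:A, 23:T, 24:A, 25:A
edges: (3,1,fn); (3,2,arg); (5,3,arg); (5,3,fn); (10,3,fn); (10,6,arg); (15,10,fn); (15,25,arg); (21,3,arg); (21,16,fn); (24,10,arg); (24,23,fn); (25,5,arg); (25,5,fn)
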